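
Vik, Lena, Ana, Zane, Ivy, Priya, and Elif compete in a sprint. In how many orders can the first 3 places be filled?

There are 7 choices for 1st place, 6 for 2nd, and 5 for 3rd.
That gives 7 × 6 × 5 = 210.

210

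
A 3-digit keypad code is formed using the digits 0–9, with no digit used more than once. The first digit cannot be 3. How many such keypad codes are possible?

648

The first digit has 10−1 = 9 choices (anything except 3).
The remaining 2 digits are filled from the other 9 symbols without repetition: 9 × 8 = 72.
Total: 9 × 72 = 648.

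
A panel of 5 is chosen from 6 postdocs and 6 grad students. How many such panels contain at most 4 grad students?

Split by how many grad students are chosen (0 through 4).
Sum: C(6,0)·C(6,5) + C(6,1)·C(6,4) + C(6,2)·C(6,3) + C(6,3)·C(6,2) + C(6,4)·C(6,1) = 6 + 90 + 300 + 300 + 90 = 786.

786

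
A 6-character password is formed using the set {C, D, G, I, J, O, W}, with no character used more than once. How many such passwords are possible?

With no repetition, fill the 6 characters in order: 7 choices, then 6, down to 2.
That product is 7 × 6 × 5 × 4 × 3 × 2 = 5040.

5040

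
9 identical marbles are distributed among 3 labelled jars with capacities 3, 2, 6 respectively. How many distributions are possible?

Without the upper bounds there are C(11,2) = 55 ways to split 9 among 3 jars.
Subtract solutions that violate a single cap (substitute x_i' = x_i − (cap_i+1)): x_1 ≥ 4 gives C(7,2) = 21; x_2 ≥ 3 gives C(8,2) = 28; x_3 ≥ 7 gives C(4,2) = 6. Together 55.
Add back pairs where two caps are both exceeded: 6 + 0 + 0 = 6.
By inclusion–exclusion the count is 55 − 55 + 6 = 6.

6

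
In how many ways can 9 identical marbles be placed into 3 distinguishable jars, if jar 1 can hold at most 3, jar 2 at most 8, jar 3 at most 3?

15

By stars and bars, unrestricted non-negative solutions to x_1+…+x_3 = 9 number C(9+2,2) = 55.
Subtract solutions that violate a single cap (substitute x_i' = x_i − (cap_i+1)): x_1 ≥ 4 gives C(7,2) = 21; x_2 ≥ 9 gives C(2,2) = 1; x_3 ≥ 4 gives C(7,2) = 21. Together 43.
Add back pairs where two caps are both exceeded: 0 + 3 + 0 = 3.
By inclusion–exclusion the count is 55 − 43 + 3 = 15.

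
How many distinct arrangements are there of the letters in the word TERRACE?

1260

Letter multiplicities in TERRACE: A×1, C×1, E×2, R×2, T×1.
So there are 7! / (2!·2!) = 1260 distinguishable arrangements.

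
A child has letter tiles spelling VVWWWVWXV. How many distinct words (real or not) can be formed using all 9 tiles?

630

VVWWWVWXV has 9 letters with V appearing 4 times and W appearing 4 times.
Dividing 9! = 362880 by 4!·4! = 576 for the repeated letters gives 630.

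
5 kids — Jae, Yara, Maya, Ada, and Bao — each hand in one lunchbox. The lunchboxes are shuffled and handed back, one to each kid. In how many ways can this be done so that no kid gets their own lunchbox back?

44

Let Aᵢ be the assignments in which kid i gets their own lunchbox. We want the size of the complement of A₁∪…∪A_5.
By inclusion–exclusion this is Σ_{j=0}^{5} (−1)^j C(5,j)·(5−j)!.
Computing: 120 − 120 + 60 − 20 + 5 − 1 = 44.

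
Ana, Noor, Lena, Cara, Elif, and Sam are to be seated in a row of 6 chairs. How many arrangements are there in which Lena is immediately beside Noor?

Place the 4 others and the Lena-Noor pair as 5 objects in a line; the pair has 2 internal arrangements.
So the count is 2·(5)! = 240.

240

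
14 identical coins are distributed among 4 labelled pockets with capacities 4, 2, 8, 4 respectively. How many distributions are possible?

31

Without the upper bounds there are C(17,3) = 680 ways to split 14 among 4 pockets.
Subtract solutions that violate a single cap (substitute x_i' = x_i − (cap_i+1)): x_1 ≥ 5 gives C(12,3) = 220; x_2 ≥ 3 gives C(14,3) = 364; x_3 ≥ 9 gives C(8,3) = 56; x_4 ≥ 5 gives C(12,3) = 220. Together 860.
Add back pairs where two caps are both exceeded: 84 + 1 + 35 + 10 + 84 + 1 = 215.
Subtract triples: 0 + 4 + 0 + 0 = 4.
By inclusion–exclusion the count is 680 − 860 + 215 − 4 = 31.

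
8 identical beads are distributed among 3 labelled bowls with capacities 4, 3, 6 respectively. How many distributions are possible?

17

Without the upper bounds there are C(10,2) = 45 ways to split 8 among 3 bowls.
Subtract solutions that violate a single cap (substitute x_i' = x_i − (cap_i+1)): x_1 ≥ 5 gives C(5,2) = 10; x_2 ≥ 4 gives C(6,2) = 15; x_3 ≥ 7 gives C(3,2) = 3. Together 28.
No two caps can be exceeded simultaneously, so the pair terms are all 0.
By inclusion–exclusion the count is 45 − 28 + 0 = 17.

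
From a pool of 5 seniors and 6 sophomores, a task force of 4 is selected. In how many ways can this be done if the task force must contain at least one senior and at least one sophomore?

310

Total 4-person selections from all 11: C(11,4) = 330.
Selections missing a whole group: no seniors → C(6,4) = 15; no sophomores → C(5,4) = 5.
Both groups omitted at once is impossible, so 330 − 20 = 310.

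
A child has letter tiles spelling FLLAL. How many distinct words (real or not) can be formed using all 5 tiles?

20

The 5 letters of FLLAL have repeats: L appearing 3 times.
The number of distinct arrangements is 5!/(3!) = 120/6 = 20.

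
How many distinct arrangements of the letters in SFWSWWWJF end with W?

1680

Fix W in the last position and arrange the remaining 8 letters.
Those 8 letters have F appearing twice, S appearing twice, and W appearing 3 times, giving (8)!/(3!·2!·2!) = 1680.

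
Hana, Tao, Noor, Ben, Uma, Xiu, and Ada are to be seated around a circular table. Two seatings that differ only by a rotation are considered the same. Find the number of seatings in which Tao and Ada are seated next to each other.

Glue Tao and Ada into a block (2 internal orders). Seating 6 units around a circle gives (5)! arrangements.
So 2 × (5)! = 2 × 120 = 240.

240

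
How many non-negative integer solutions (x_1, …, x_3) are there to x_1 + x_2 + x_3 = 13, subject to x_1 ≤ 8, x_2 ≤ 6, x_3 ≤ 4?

Ignoring the caps, the number of non-negative solutions to x_1+…+x_3 = 13 is C(15,2) = 105.
Subtract solutions that violate a single cap (substitute x_i' = x_i − (cap_i+1)): x_1 ≥ 9 gives C(6,2) = 15; x_2 ≥ 7 gives C(8,2) = 28; x_3 ≥ 5 gives C(10,2) = 45. Together 88.
Add back pairs where two caps are both exceeded: 0 + 0 + 3 = 3.
By inclusion–exclusion the count is 105 − 88 + 3 = 20.

20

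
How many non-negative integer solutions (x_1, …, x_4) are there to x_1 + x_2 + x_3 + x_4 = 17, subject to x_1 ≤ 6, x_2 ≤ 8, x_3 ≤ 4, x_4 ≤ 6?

By stars and bars, unrestricted non-negative solutions to x_1+…+x_4 = 17 number C(17+3,3) = 1140.
Subtract solutions that violate a single cap (substitute x_i' = x_i − (cap_i+1)): x_1 ≥ 7 gives C(13,3) = 286; x_2 ≥ 9 gives C(11,3) = 165; x_3 ≥ 5 gives C(15,3) = 455; x_4 ≥ 7 gives C(13,3) = 286. Together 1192.
Add back pairs where two caps are both exceeded: 4 + 56 + 20 + 20 + 4 + 56 = 160.
By inclusion–exclusion the count is 1140 − 1192 + 160 = 108.

108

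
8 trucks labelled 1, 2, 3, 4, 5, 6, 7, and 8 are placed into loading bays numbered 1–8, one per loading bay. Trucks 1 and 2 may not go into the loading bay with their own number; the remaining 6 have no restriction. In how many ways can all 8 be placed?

Let Aᵢ (for i ∈ {1, 2}) be the placements that put truck i in its forbidden loading bay. Any j of these fix j positions, leaving (8−j)! ways to fill the rest, and there are C(2,j) ways to pick which j.
By inclusion–exclusion, the number of valid placements is Σ_{j=0}^{2} (−1)^j C(2,j)·(8−j)!.
Computing: 40320 − 10080 + 720 = 30960.

30960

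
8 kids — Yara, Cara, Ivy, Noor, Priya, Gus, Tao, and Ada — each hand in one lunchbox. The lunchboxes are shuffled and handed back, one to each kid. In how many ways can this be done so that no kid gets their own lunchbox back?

Let Aᵢ be the assignments in which kid i gets their own lunchbox. We want the size of the complement of A₁∪…∪A_8.
By inclusion–exclusion this is Σ_{j=0}^{8} (−1)^j C(8,j)·(8−j)!.
Computing: 40320 − 40320 + 20160 − 6720 + 1680 − 336 + 56 − 8 + 1 = 14833.

14833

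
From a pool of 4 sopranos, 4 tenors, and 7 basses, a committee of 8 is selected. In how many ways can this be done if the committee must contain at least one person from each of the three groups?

6104

Total 8-person selections from all 15: C(15,8) = 6435.
Subtract selections that omit an entire group: no sopranos → C(11,8) = 165; no tenors → C(11,8) = 165; no basses → C(8,8) = 1.
Add back selections omitting two groups (i.e. drawn from a single group): C(4,8) + C(4,8) + C(7,8) = 0.
By inclusion–exclusion: 6435 − 331 + 0 = 6104.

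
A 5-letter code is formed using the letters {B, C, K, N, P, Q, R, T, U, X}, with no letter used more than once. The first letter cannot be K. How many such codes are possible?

27216

The first letter has 10−1 = 9 choices (anything except K).
The remaining 4 letters are filled from the other 9 symbols without repetition: 9 × 8 × 7 × 6 = 3024.
Total: 9 × 3024 = 27216.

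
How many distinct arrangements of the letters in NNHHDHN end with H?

60

With the last slot taken by H, it remains to arrange the other 6 letters (NNHDHN).
Those 6 letters have H appearing twice and N appearing 3 times, giving (6)!/(3!·2!) = 60.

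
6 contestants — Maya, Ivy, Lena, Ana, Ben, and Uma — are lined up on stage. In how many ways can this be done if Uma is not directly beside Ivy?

There are 6! = 720 arrangements in all. If Uma and Ivy are adjacent, merging them into one block gives 2·(5)! = 240 arrangements.
Complementary counting: 720 − 240 = 480.

480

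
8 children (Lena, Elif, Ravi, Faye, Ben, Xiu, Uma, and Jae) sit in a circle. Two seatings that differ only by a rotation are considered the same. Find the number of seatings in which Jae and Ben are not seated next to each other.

Without the restriction there are (7)! = 5040 seatings.
Those with Jae next to Ben: fuse the pair into one unit and seat 7 units around a circle — 2·(6)! = 1440.
Subtracting, 5040 − 1440 = 3600.

3600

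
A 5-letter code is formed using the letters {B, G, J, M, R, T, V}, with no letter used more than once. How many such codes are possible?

With no repetition, fill the 5 letters in order: 7 choices, then 6, down to 3.
That product is 7 × 6 × 5 × 4 × 3 = 2520.

2520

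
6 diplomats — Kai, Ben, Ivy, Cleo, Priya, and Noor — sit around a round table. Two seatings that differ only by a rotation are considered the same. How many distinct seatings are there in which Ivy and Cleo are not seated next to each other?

72

All circular seatings of 6 people number (5)! = 120.
Seatings with Ivy beside Cleo: treat them as a block with 2 internal orders, giving 2 × (4)! = 48.
Subtracting, 120 − 48 = 72.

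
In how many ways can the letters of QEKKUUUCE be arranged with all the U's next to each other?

Treat the 3 copies of U as a single block. The multiset to arrange is then {UUU, C, E, E, K, K, Q}, 7 items in all.
That gives (7)!/(2!·2!) = 1260 arrangements.

1260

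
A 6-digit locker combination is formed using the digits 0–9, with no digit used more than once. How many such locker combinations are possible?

This is a permutation of 6 out of 10: P(10,6) = 10!/4!.
That product is 10 × 9 × 8 × 7 × 6 × 5 = 151200.

151200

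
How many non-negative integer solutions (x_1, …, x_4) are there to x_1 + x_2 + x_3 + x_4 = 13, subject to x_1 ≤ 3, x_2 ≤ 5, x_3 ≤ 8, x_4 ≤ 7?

154

Without the upper bounds there are C(16,3) = 560 ways to split 13 among 4 variables.
Subtract solutions that violate a single cap (substitute x_i' = x_i − (cap_i+1)): x_1 ≥ 4 gives C(12,3) = 220; x_2 ≥ 6 gives C(10,3) = 120; x_3 ≥ 9 gives C(7,3) = 35; x_4 ≥ 8 gives C(8,3) = 56. Together 431.
Add back pairs where two caps are both exceeded: 20 + 1 + 4 + 0 + 0 + 0 = 25.
By inclusion–exclusion the count is 560 − 431 + 25 = 154.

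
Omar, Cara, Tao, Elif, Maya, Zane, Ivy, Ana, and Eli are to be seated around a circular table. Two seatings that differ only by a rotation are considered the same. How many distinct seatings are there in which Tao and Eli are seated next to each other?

10080

Treat {Tao, Eli} as one unit (2 internal orders) and seat the resulting 8 units around the table: (7)! circular arrangements.
So 2 × (7)! = 2 × 5040 = 10080.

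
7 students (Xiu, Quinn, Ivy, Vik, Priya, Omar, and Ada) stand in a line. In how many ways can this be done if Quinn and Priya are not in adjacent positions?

There are 7! = 5040 arrangements in all. If Quinn and Priya are adjacent, merging them into one block gives 2·(6)! = 1440 arrangements.
So 5040 − 1440 = 3600 arrangements keep them apart.

3600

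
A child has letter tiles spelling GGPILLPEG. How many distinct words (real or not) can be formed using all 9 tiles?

15120

GGPILLPEG has 9 letters with G appearing 3 times, L appearing twice, and P appearing twice.
Dividing 9! = 362880 by 3!·2!·2! = 24 for the repeated letters gives 15120.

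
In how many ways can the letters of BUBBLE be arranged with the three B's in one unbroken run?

24

Treat the 3 copies of B as a single block. The multiset to arrange is then {BBB, E, L, U}, 4 items in all.
All 4 items are distinct, so there are (4)! = 24 arrangements.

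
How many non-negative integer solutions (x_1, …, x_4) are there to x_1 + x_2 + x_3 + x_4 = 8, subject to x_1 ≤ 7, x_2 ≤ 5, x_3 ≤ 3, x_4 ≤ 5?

109

Ignoring the caps, the number of non-negative solutions to x_1+…+x_4 = 8 is C(11,3) = 165.
Subtract solutions that violate a single cap (substitute x_i' = x_i − (cap_i+1)): x_1 ≥ 8 gives C(3,3) = 1; x_2 ≥ 6 gives C(5,3) = 10; x_3 ≥ 4 gives C(7,3) = 35; x_4 ≥ 6 gives C(5,3) = 10. Together 56.
No two caps can be exceeded simultaneously, so the pair terms are all 0.
By inclusion–exclusion the count is 165 − 56 + 0 = 109.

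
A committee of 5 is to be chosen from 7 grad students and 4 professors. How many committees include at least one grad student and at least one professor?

441

Unrestricted: C(11,5) = 462 ways to pick any 5 of the 11.
Subtract selections that omit an entire group: no grad students → C(4,5) = 0; no professors → C(7,5) = 21.
Both groups omitted at once is impossible, so 462 − 21 = 441.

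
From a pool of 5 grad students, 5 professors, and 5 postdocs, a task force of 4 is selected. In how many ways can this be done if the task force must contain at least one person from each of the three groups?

750

Unrestricted: C(15,4) = 1365 ways to pick any 4 of the 15.
Subtract selections that omit an entire group: no grad students → C(10,4) = 210; no professors → C(10,4) = 210; no postdocs → C(10,4) = 210.
Add back selections omitting two groups (i.e. drawn from a single group): C(5,4) + C(5,4) + C(5,4) = 15.
By inclusion–exclusion: 1365 − 630 + 15 = 750.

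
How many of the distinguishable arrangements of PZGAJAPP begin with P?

1260

With the first slot taken by P, it remains to arrange the other 7 letters (ZGAJAPP).
Those 7 letters have A appearing twice and P appearing twice, giving (7)!/(2!·2!) = 1260.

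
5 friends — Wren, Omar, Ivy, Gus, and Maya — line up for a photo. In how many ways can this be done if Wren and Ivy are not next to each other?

72

Of the 5! = 120 arrangements, those with Wren and Ivy adjacent number 2 × 4! = 48 (treat the pair as a block with 2 internal orders).
Complementary counting: 120 − 48 = 72.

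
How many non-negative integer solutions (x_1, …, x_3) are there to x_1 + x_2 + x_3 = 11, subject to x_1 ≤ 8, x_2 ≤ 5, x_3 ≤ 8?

By stars and bars, unrestricted non-negative solutions to x_1+…+x_3 = 11 number C(11+2,2) = 78.
Subtract solutions that violate a single cap (substitute x_i' = x_i − (cap_i+1)): x_1 ≥ 9 gives C(4,2) = 6; x_2 ≥ 6 gives C(7,2) = 21; x_3 ≥ 9 gives C(4,2) = 6. Together 33.
No two caps can be exceeded simultaneously, so the pair terms are all 0.
By inclusion–exclusion the count is 78 − 33 + 0 = 45.

45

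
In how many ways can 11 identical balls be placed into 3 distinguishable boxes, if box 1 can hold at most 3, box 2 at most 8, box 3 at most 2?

6

Ignoring the caps, the number of non-negative solutions to x_1+…+x_3 = 11 is C(13,2) = 78.
Subtract solutions that violate a single cap (substitute x_i' = x_i − (cap_i+1)): x_1 ≥ 4 gives C(9,2) = 36; x_2 ≥ 9 gives C(4,2) = 6; x_3 ≥ 3 gives C(10,2) = 45. Together 87.
Add back pairs where two caps are both exceeded: 0 + 15 + 0 = 15.
By inclusion–exclusion the count is 78 − 87 + 15 = 6.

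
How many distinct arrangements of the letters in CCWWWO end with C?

Fix C in the last position and arrange the remaining 5 letters.
Those 5 letters have W appearing 3 times, giving (5)!/(3!) = 20.

20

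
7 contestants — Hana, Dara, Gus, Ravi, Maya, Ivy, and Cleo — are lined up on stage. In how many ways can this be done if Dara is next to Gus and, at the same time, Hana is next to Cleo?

Treat {Dara,Gus} as one block (2 orders) and {Hana,Cleo} as another (2 orders).
That leaves 5 units to arrange: 2 × 2 × 5! = 4 × 120 = 480.

480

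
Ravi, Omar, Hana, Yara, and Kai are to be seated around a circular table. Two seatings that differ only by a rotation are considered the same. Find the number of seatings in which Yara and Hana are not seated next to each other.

All circular seatings of 5 people number (4)! = 24.
Seatings with Yara beside Hana: treat them as a block with 2 internal orders, giving 2 × (3)! = 12.
Subtracting, 24 − 12 = 12.

12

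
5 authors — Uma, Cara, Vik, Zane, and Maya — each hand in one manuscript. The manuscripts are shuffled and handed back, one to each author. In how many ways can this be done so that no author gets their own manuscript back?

44

This is the derangement count D_5: permutations of 5 items with no fixed point.
By inclusion–exclusion this is Σ_{j=0}^{5} (−1)^j C(5,j)·(5−j)!.
Computing: 120 − 120 + 60 − 20 + 5 − 1 = 44.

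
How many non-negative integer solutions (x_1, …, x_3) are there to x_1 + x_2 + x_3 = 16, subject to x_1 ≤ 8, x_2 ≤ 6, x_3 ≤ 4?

6

By stars and bars, unrestricted non-negative solutions to x_1+…+x_3 = 16 number C(16+2,2) = 153.
Subtract solutions that violate a single cap (substitute x_i' = x_i − (cap_i+1)): x_1 ≥ 9 gives C(9,2) = 36; x_2 ≥ 7 gives C(11,2) = 55; x_3 ≥ 5 gives C(13,2) = 78. Together 169.
Add back pairs where two caps are both exceeded: 1 + 6 + 15 = 22.
By inclusion–exclusion the count is 153 − 169 + 22 = 6.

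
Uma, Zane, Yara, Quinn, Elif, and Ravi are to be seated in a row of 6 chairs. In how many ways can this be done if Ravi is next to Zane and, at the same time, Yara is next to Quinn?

96

Treat {Ravi,Zane} as one block (2 orders) and {Yara,Quinn} as another (2 orders).
That leaves 4 units to arrange: 2 × 2 × 4! = 4 × 24 = 96.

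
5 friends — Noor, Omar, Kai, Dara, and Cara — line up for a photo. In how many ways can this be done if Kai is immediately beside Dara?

48

Place the 3 others and the Kai-Dara pair as 4 objects in a line; the pair has 2 internal arrangements.
That gives 2 × 4! = 2 × 24 = 48.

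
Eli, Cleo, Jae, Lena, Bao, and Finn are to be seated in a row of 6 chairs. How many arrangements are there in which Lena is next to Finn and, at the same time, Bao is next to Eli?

96

Treat {Lena,Finn} as one block (2 orders) and {Bao,Eli} as another (2 orders).
That leaves 4 units to arrange: 2 × 2 × 4! = 4 × 24 = 96.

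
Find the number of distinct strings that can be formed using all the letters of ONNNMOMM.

ONNNMOMM has 8 letters with M appearing 3 times, N appearing 3 times, and O appearing twice.
The number of distinct arrangements is 8!/(3!·3!·2!) = 40320/72 = 560.

560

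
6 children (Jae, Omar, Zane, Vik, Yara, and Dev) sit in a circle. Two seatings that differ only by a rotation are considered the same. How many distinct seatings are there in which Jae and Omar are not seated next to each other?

All circular seatings of 6 people number (5)! = 120.
Those with Jae next to Omar: fuse the pair into one unit and seat 5 units around a circle — 2·(4)! = 48.
Subtracting, 120 − 48 = 72.

72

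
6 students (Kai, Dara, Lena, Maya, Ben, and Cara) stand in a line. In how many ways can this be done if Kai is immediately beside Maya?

240

Place the 4 others and the Kai-Maya pair as 5 objects in a line; the pair has 2 internal arrangements.
So the count is 2·(5)! = 240.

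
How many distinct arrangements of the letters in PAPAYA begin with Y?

With the first slot taken by Y, it remains to arrange the other 5 letters (PAPAA).
Those 5 letters have A appearing 3 times and P appearing twice, giving (5)!/(3!·2!) = 10.

10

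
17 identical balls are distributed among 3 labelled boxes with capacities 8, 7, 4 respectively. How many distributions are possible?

Without the upper bounds there are C(19,2) = 171 ways to split 17 among 3 boxes.
Subtract solutions that violate a single cap (substitute x_i' = x_i − (cap_i+1)): x_1 ≥ 9 gives C(10,2) = 45; x_2 ≥ 8 gives C(11,2) = 55; x_3 ≥ 5 gives C(14,2) = 91. Together 191.
Add back pairs where two caps are both exceeded: 1 + 10 + 15 = 26.
By inclusion–exclusion the count is 171 − 191 + 26 = 6.

6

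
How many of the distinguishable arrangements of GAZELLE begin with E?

With the first slot taken by E, it remains to arrange the other 6 letters (GAZLLE).
Those 6 letters have L appearing twice, giving (6)!/(2!) = 360.

360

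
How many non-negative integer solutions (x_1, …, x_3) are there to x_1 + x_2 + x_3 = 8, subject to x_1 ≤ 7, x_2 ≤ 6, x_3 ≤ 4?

31

Ignoring the caps, the number of non-negative solutions to x_1+…+x_3 = 8 is C(10,2) = 45.
Subtract solutions that violate a single cap (substitute x_i' = x_i − (cap_i+1)): x_1 ≥ 8 gives C(2,2) = 1; x_2 ≥ 7 gives C(3,2) = 3; x_3 ≥ 5 gives C(5,2) = 10. Together 14.
No two caps can be exceeded simultaneously, so the pair terms are all 0.
By inclusion–exclusion the count is 45 − 14 + 0 = 31.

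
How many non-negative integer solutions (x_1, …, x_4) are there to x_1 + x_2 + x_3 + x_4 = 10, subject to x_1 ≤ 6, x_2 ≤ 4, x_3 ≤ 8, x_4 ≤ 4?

By stars and bars, unrestricted non-negative solutions to x_1+…+x_4 = 10 number C(10+3,3) = 286.
Subtract solutions that violate a single cap (substitute x_i' = x_i − (cap_i+1)): x_1 ≥ 7 gives C(6,3) = 20; x_2 ≥ 5 gives C(8,3) = 56; x_3 ≥ 9 gives C(4,3) = 4; x_4 ≥ 5 gives C(8,3) = 56. Together 136.
Add back pairs where two caps are both exceeded: 0 + 0 + 0 + 0 + 1 + 0 = 1.
By inclusion–exclusion the count is 286 − 136 + 1 = 151.

151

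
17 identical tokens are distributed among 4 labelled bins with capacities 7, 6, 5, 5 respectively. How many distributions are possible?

By stars and bars, unrestricted non-negative solutions to x_1+…+x_4 = 17 number C(17+3,3) = 1140.
Subtract solutions that violate a single cap (substitute x_i' = x_i − (cap_i+1)): x_1 ≥ 8 gives C(12,3) = 220; x_2 ≥ 7 gives C(13,3) = 286; x_3 ≥ 6 gives C(14,3) = 364; x_4 ≥ 6 gives C(14,3) = 364. Together 1234.
Add back pairs where two caps are both exceeded: 10 + 20 + 20 + 35 + 35 + 56 = 176.
By inclusion–exclusion the count is 1140 − 1234 + 176 = 82.

82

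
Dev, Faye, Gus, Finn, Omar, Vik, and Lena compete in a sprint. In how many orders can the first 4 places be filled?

There are 7 choices for 1st place, 6 for 2nd, and so on down to 4 for position 4.
That gives 7 × 6 × 5 × 4 = 840.

840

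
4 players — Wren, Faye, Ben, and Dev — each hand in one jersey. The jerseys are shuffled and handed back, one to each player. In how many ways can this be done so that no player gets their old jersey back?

Count assignments avoiding every fixed point. For any j of the 4 players fixed to their old jersey, the other 4−j can be arranged in (4−j)! ways.
By inclusion–exclusion this is Σ_{j=0}^{4} (−1)^j C(4,j)·(4−j)!.
Computing: 24 − 24 + 12 − 4 + 1 = 9.

9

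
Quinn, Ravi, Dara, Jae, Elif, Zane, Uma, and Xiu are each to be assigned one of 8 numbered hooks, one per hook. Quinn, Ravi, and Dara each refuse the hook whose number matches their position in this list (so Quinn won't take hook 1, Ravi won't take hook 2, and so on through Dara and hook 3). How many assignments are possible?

27240

Let Aᵢ (for i ∈ {1, 2, 3}) be the placements that put person i in their forbidden hook. Any j of these fix j positions, leaving (8−j)! ways to fill the rest, and there are C(3,j) ways to pick which j.
By inclusion–exclusion, the number of valid placements is Σ_{j=0}^{3} (−1)^j C(3,j)·(8−j)!.
Computing: 40320 − 15120 + 2160 − 120 = 27240.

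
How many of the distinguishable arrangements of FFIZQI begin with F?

60

With the first slot taken by F, it remains to arrange the other 5 letters (FIZQI).
Those 5 letters have I appearing twice, giving (5)!/(2!) = 60.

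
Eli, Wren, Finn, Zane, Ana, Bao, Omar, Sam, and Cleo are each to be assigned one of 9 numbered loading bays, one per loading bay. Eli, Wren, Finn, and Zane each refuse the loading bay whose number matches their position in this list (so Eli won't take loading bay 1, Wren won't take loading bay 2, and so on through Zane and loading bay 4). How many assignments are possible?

Let Aᵢ (for 1 ≤ i ≤ 4) be the placements that put person i in their forbidden loading bay. Any j of these fix j positions, leaving (9−j)! ways to fill the rest, and there are C(4,j) ways to pick which j.
By inclusion–exclusion, the number of valid placements is Σ_{j=0}^{4} (−1)^j C(4,j)·(9−j)!.
Computing: 362880 − 161280 + 30240 − 2880 + 120 = 229080.

229080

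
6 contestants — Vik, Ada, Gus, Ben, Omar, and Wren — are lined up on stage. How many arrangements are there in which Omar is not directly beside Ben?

480

Of the 6! = 720 arrangements, those with Omar and Ben adjacent number 2 × 5! = 240 (treat the pair as a block with 2 internal orders).
So 720 − 240 = 480 arrangements keep them apart.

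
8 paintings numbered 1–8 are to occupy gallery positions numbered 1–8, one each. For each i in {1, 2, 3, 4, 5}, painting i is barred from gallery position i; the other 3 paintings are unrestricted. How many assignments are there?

21234

Let Aᵢ (for 1 ≤ i ≤ 5) be the placements that put painting i in its forbidden gallery position. Any j of these fix j positions, leaving (8−j)! ways to fill the rest, and there are C(5,j) ways to pick which j.
By inclusion–exclusion, the number of valid placements is Σ_{j=0}^{5} (−1)^j C(5,j)·(8−j)!.
Computing: 40320 − 25200 + 7200 − 1200 + 120 − 6 = 21234.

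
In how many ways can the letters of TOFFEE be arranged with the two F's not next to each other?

There are 6!/(2!·2!) = 180 arrangements of TOFFEE in total.
If the two F's are adjacent, glue them into one block, leaving 5 items to arrange: (5)!/(2!) = 60 ways.
Subtracting, 180 − 60 = 120 arrangements keep the F's apart.

120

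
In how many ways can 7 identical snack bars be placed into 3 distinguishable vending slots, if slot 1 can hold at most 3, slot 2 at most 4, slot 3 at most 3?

10

By stars and bars, unrestricted non-negative solutions to x_1+…+x_3 = 7 number C(7+2,2) = 36.
Subtract solutions that violate a single cap (substitute x_i' = x_i − (cap_i+1)): x_1 ≥ 4 gives C(5,2) = 10; x_2 ≥ 5 gives C(4,2) = 6; x_3 ≥ 4 gives C(5,2) = 10. Together 26.
No two caps can be exceeded simultaneously, so the pair terms are all 0.
By inclusion–exclusion the count is 36 − 26 + 0 = 10.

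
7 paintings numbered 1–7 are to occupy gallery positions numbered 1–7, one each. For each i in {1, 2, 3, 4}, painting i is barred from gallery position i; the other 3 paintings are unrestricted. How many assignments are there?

2790

Let Aᵢ (for 1 ≤ i ≤ 4) be the placements that put painting i in its forbidden gallery position. Any j of these fix j positions, leaving (7−j)! ways to fill the rest, and there are C(4,j) ways to pick which j.
By inclusion–exclusion, the number of valid placements is Σ_{j=0}^{4} (−1)^j C(4,j)·(7−j)!.
Computing: 5040 − 2880 + 720 − 96 + 6 = 2790.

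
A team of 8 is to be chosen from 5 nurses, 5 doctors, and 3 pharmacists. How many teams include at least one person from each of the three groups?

With no constraint there are C(13,8) = 1287 possible selections.
Selections missing a whole group: no nurses → C(8,8) = 1; no doctors → C(8,8) = 1; no pharmacists → C(10,8) = 45.
Add back selections omitting two groups (i.e. drawn from a single group): C(5,8) + C(5,8) + C(3,8) = 0.
By inclusion–exclusion: 1287 − 47 + 0 = 1240.

1240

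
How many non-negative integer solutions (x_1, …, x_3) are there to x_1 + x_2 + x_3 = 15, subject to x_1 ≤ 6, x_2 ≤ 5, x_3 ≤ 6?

6

By stars and bars, unrestricted non-negative solutions to x_1+…+x_3 = 15 number C(15+2,2) = 136.
Subtract solutions that violate a single cap (substitute x_i' = x_i − (cap_i+1)): x_1 ≥ 7 gives C(10,2) = 45; x_2 ≥ 6 gives C(11,2) = 55; x_3 ≥ 7 gives C(10,2) = 45. Together 145.
Add back pairs where two caps are both exceeded: 6 + 3 + 6 = 15.
By inclusion–exclusion the count is 136 − 145 + 15 = 6.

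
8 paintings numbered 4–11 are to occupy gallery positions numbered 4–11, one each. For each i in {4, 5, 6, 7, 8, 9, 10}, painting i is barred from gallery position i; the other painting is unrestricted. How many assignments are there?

Let Aᵢ (for 4 ≤ i ≤ 10) be the placements that put painting i in its forbidden gallery position. Any j of these fix j positions, leaving (8−j)! ways to fill the rest, and there are C(7,j) ways to pick which j.
By inclusion–exclusion, the number of valid placements is Σ_{j=0}^{7} (−1)^j C(7,j)·(8−j)!.
Computing: 40320 − 35280 + 15120 − 4200 + 840 − 126 + 14 − 1 = 16687.

16687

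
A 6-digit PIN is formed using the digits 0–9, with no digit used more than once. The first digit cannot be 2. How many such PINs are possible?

The first digit has 10−1 = 9 choices (anything except 2).
The remaining 5 digits are filled from the other 9 symbols without repetition: 9 × 8 × 7 × 6 × 5 = 15120.
Total: 9 × 15120 = 136080.

136080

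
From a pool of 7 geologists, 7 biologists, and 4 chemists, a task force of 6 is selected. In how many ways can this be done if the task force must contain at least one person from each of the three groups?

14651

With no constraint there are C(18,6) = 18564 possible selections.
Selections missing a whole group: no geologists → C(11,6) = 462; no biologists → C(11,6) = 462; no chemists → C(14,6) = 3003.
Add back selections omitting two groups (i.e. drawn from a single group): C(7,6) + C(7,6) + C(4,6) = 14.
By inclusion–exclusion: 18564 − 3927 + 14 = 14651.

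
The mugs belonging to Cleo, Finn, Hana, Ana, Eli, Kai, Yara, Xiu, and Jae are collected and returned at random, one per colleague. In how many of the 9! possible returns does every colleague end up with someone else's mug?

133496

This is the derangement count D_9: permutations of 9 items with no fixed point.
By inclusion–exclusion this is Σ_{j=0}^{9} (−1)^j C(9,j)·(9−j)!.
Computing: 362880 − 362880 + 181440 − 60480 + 15120 − 3024 + 504 − 72 + 9 − 1 = 133496.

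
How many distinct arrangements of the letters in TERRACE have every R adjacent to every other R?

Treat the 2 copies of R as a single block. The multiset to arrange is then {RR, A, C, E, E, T}, 6 items in all.
That gives (6)!/(2!) = 360 arrangements.

360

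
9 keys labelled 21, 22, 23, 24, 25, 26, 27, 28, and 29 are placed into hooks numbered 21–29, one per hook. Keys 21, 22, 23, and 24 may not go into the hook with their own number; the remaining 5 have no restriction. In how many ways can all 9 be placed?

229080

Let Aᵢ (for 21 ≤ i ≤ 24) be the placements that put key i in its forbidden hook. Any j of these fix j positions, leaving (9−j)! ways to fill the rest, and there are C(4,j) ways to pick which j.
By inclusion–exclusion, the number of valid placements is Σ_{j=0}^{4} (−1)^j C(4,j)·(9−j)!.
Computing: 362880 − 161280 + 30240 − 2880 + 120 = 229080.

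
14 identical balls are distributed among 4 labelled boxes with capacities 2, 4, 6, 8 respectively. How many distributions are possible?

60

Without the upper bounds there are C(17,3) = 680 ways to split 14 among 4 boxes.
Subtract solutions that violate a single cap (substitute x_i' = x_i − (cap_i+1)): x_1 ≥ 3 gives C(14,3) = 364; x_2 ≥ 5 gives C(12,3) = 220; x_3 ≥ 7 gives C(10,3) = 120; x_4 ≥ 9 gives C(8,3) = 56. Together 760.
Add back pairs where two caps are both exceeded: 84 + 35 + 10 + 10 + 1 + 0 = 140.
By inclusion–exclusion the count is 680 − 760 + 140 = 60.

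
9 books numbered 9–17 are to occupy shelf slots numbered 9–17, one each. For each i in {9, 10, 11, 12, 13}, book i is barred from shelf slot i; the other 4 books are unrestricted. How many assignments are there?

205056

Let Aᵢ (for 9 ≤ i ≤ 13) be the placements that put book i in its forbidden shelf slot. Any j of these fix j positions, leaving (9−j)! ways to fill the rest, and there are C(5,j) ways to pick which j.
By inclusion–exclusion, the number of valid placements is Σ_{j=0}^{5} (−1)^j C(5,j)·(9−j)!.
Computing: 362880 − 201600 + 50400 − 7200 + 600 − 24 = 205056.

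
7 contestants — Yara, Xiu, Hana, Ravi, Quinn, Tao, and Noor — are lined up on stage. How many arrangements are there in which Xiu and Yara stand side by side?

1440

Treat {Xiu, Yara} as a single unit. There are 6 units to order, and the pair itself can be ordered 2 ways.
That gives 2 × 6! = 2 × 720 = 1440.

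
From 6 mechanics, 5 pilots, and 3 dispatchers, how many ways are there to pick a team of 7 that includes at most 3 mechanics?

2416

Split by how many mechanics are chosen (0 through 3).
Sum: C(6,0)·C(8,7) + C(6,1)·C(8,6) + C(6,2)·C(8,5) + C(6,3)·C(8,4) = 8 + 168 + 840 + 1400 = 2416.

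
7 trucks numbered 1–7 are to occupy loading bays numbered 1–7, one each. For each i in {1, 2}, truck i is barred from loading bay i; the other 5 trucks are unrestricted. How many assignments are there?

Let Aᵢ (for i ∈ {1, 2}) be the placements that put truck i in its forbidden loading bay. Any j of these fix j positions, leaving (7−j)! ways to fill the rest, and there are C(2,j) ways to pick which j.
By inclusion–exclusion, the number of valid placements is Σ_{j=0}^{2} (−1)^j C(2,j)·(7−j)!.
Computing: 5040 − 1440 + 120 = 3720.

3720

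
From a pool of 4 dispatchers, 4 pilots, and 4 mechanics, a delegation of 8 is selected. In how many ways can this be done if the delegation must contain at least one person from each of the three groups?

492

Unrestricted: C(12,8) = 495 ways to pick any 8 of the 12.
Selections missing a whole group: no dispatchers → C(8,8) = 1; no pilots → C(8,8) = 1; no mechanics → C(8,8) = 1.
Add back selections omitting two groups (i.e. drawn from a single group): C(4,8) + C(4,8) + C(4,8) = 0.
By inclusion–exclusion: 495 − 3 + 0 = 492.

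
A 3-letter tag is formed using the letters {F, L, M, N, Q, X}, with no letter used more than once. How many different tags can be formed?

Choose and order 3 of the 6 symbols: the first letter has 6 options, the next 5, then 4.
That product is 6 × 5 × 4 = 120.

120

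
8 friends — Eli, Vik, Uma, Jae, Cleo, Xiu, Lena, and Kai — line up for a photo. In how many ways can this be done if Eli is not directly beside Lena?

30240

There are 8! = 40320 arrangements in all. If Eli and Lena are adjacent, merging them into one block gives 2·(7)! = 10080 arrangements.
Complementary counting: 40320 − 10080 = 30240.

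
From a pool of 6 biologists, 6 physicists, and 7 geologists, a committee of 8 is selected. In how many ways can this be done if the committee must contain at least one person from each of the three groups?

72513

With no constraint there are C(19,8) = 75582 possible selections.
Subtract selections that omit an entire group: no biologists → C(13,8) = 1287; no physicists → C(13,8) = 1287; no geologists → C(12,8) = 495.
Add back selections omitting two groups (i.e. drawn from a single group): C(6,8) + C(6,8) + C(7,8) = 0.
By inclusion–exclusion: 75582 − 3069 + 0 = 72513.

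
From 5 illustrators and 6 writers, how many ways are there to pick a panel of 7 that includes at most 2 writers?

Split by how many writers are chosen (0 through 2).
Sum: C(6,0)·C(5,7) + C(6,1)·C(5,6) + C(6,2)·C(5,5) = 0 + 0 + 15 = 15.

15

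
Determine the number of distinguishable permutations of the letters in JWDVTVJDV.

JWDVTVJDV has 9 letters with D appearing twice, J appearing twice, and V appearing 3 times.
Dividing 9! = 362880 by 3!·2!·2! = 24 for the repeated letters gives 15120.

15120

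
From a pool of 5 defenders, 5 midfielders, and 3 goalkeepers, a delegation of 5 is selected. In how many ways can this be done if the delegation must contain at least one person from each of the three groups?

925

With no constraint there are C(13,5) = 1287 possible selections.
Subtract selections that omit an entire group: no defenders → C(8,5) = 56; no midfielders → C(8,5) = 56; no goalkeepers → C(10,5) = 252.
Add back selections omitting two groups (i.e. drawn from a single group): C(5,5) + C(5,5) + C(3,5) = 2.
By inclusion–exclusion: 1287 − 364 + 2 = 925.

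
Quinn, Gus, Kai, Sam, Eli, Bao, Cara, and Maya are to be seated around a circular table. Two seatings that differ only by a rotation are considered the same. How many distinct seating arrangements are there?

5040

Seat Quinn anywhere (absorbing the rotational symmetry), then permute the other 7: (7)! = 5040.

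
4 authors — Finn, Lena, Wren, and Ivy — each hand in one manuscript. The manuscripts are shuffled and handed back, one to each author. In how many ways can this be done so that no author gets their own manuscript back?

This is the derangement count D_4: permutations of 4 items with no fixed point.
By inclusion–exclusion this is Σ_{j=0}^{4} (−1)^j C(4,j)·(4−j)!.
Computing: 24 − 24 + 12 − 4 + 1 = 9.

9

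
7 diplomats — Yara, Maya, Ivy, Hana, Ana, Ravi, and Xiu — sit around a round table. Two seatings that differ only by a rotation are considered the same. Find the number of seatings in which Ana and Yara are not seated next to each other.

480

Without the restriction there are (6)! = 720 seatings.
Those with Ana next to Yara: fuse the pair into one unit and seat 6 units around a circle — 2·(5)! = 240.
Subtracting, 720 − 240 = 480.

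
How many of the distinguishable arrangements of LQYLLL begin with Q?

5

Fix Q in the first position and arrange the remaining 5 letters.
Those 5 letters have L appearing 4 times, giving (5)!/(4!) = 5.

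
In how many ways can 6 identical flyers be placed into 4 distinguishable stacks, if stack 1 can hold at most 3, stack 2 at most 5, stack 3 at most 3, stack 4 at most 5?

62

By stars and bars, unrestricted non-negative solutions to x_1+…+x_4 = 6 number C(6+3,3) = 84.
Subtract solutions that violate a single cap (substitute x_i' = x_i − (cap_i+1)): x_1 ≥ 4 gives C(5,3) = 10; x_2 ≥ 6 gives C(3,3) = 1; x_3 ≥ 4 gives C(5,3) = 10; x_4 ≥ 6 gives C(3,3) = 1. Together 22.
No two caps can be exceeded simultaneously, so the pair terms are all 0.
By inclusion–exclusion the count is 84 − 22 + 0 = 62.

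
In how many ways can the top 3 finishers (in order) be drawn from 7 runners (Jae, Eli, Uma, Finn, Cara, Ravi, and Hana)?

210

This is an ordered selection of 3 from 7: P(7,3).
That gives 7 × 6 × 5 = 210.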